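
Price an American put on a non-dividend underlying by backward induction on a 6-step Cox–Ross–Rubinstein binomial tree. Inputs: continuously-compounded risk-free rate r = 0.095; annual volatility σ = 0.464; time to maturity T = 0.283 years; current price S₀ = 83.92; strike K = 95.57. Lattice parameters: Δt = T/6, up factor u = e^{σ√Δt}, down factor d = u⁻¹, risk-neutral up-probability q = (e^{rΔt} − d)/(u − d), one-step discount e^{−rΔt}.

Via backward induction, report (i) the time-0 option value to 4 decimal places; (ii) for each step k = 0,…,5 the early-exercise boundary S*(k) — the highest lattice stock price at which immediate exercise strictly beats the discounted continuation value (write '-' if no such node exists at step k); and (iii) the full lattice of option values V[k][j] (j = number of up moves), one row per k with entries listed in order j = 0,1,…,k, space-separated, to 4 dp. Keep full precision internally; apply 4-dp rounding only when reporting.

Δt=0.04717  u=1.10602  d=0.90414  q=0.49707  discount=0.99553
step 6 (expiry): payoffs max(K−S,0) = 49.7263 39.4900 26.9680 11.6500 0.0000 0.0000 0.0000
step 5: (k=5,j=0): S=50.7042, (K−S)⁺=44.8658, hold=44.4385 ⇒ V=44.8658 exercise | (k=5,j=1): S=62.0258, (K−S)⁺=33.5442, hold=33.1169 ⇒ V=33.5442 exercise | (k=5,j=2): S=75.8754, (K−S)⁺=19.6946, hold=19.2673 ⇒ V=19.6946 exercise | (k=5,j=3): S=92.8175, (K−S)⁺=2.7525, hold=5.8329 ⇒ V=5.8329 continue | (k=5,j=4): S=113.5425, (K−S)⁺=0.0000, hold=0.0000 ⇒ V=0.0000 continue | (k=5,j=5): S=138.8951, (K−S)⁺=0.0000, hold=0.0000 ⇒ V=0.0000 continue  boundary S*=75.8754
step 4: (k=4,j=0): S=56.0800, (K−S)⁺=39.4900, hold=39.0627 ⇒ V=39.4900 exercise | (k=4,j=1): S=68.6020, (K−S)⁺=26.9680, hold=26.5407 ⇒ V=26.9680 exercise | (k=4,j=2): S=83.9200, (K−S)⁺=11.6500, hold=12.7471 ⇒ V=12.7471 continue | (k=4,j=3): S=102.6583, (K−S)⁺=0.0000, hold=2.9204 ⇒ V=2.9204 continue | (k=4,j=4): S=125.5806, (K−S)⁺=0.0000, hold=0.0000 ⇒ V=0.0000 continue  boundary S*=68.6020
step 3: (k=3,j=0): S=62.0258, (K−S)⁺=33.5442, hold=33.1169 ⇒ V=33.5442 exercise | (k=3,j=1): S=75.8754, (K−S)⁺=19.6946, hold=19.8102 ⇒ V=19.8102 continue | (k=3,j=2): S=92.8175, (K−S)⁺=2.7525, hold=7.8273 ⇒ V=7.8273 continue | (k=3,j=3): S=113.5425, (K−S)⁺=0.0000, hold=1.4622 ⇒ V=1.4622 continue  boundary S*=62.0258
step 2: (k=2,j=0): S=68.6020, (K−S)⁺=26.9680, hold=26.5979 ⇒ V=26.9680 exercise | (k=2,j=1): S=83.9200, (K−S)⁺=11.6500, hold=13.7919 ⇒ V=13.7919 continue | (k=2,j=2): S=102.6583, (K−S)⁺=0.0000, hold=4.6425 ⇒ V=4.6425 continue  boundary S*=68.6020
step 1: (k=1,j=0): S=75.8754, (K−S)⁺=19.6946, hold=20.3272 ⇒ V=20.3272 continue | (k=1,j=1): S=92.8175, (K−S)⁺=2.7525, hold=9.2027 ⇒ V=9.2027 continue  boundary S*=-
step 0: (k=0,j=0): S=83.9200, (K−S)⁺=11.6500, hold=14.7313 ⇒ V=14.7313 continue  boundary S*=-

price = 14.7313
boundary = - - 68.6020 62.0258 68.6020 75.8754
tree:
14.7313
20.3272 9.2027
26.9680 13.7919 4.6425
33.5442 19.8102 7.8273 1.4622
39.4900 26.9680 12.7471 2.9204 0.0000
44.8658 33.5442 19.6946 5.8329 0.0000 0.0000
49.7263 39.4900 26.9680 11.6500 0.0000 0.0000 0.0000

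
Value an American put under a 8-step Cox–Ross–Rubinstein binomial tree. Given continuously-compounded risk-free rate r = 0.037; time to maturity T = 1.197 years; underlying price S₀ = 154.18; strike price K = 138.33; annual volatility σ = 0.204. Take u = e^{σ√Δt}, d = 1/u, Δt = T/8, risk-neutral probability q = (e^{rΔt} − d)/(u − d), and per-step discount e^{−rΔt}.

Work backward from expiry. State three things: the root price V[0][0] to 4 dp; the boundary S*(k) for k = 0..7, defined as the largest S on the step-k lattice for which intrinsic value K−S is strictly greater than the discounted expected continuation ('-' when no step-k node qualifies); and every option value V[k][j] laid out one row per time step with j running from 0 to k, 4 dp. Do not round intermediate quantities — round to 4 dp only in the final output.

price = 5.1594
boundary = - - - - 112.4468 103.9147 112.4468 121.6795
tree:
5.1594
8.0855 2.4639
12.3316 4.1807 0.8763
18.2109 6.9369 1.6344 0.1731
25.8832 11.1939 3.0095 0.3592 0.0000
34.4153 17.4292 5.4522 0.7453 0.0000 0.0000
42.3000 25.8832 9.6690 1.5466 0.0000 0.0000 0.0000
49.5865 34.4153 16.6505 3.2094 0.0000 0.0000 0.0000 0.0000
56.3201 42.3000 25.8832 6.6598 0.0000 0.0000 0.0000 0.0000 0.0000

Δt=0.14963, u=1.08211, d=0.92412, q=0.51542, disc=e^(-rΔt)=0.99448
k=8 terminal: V=max(K-S,0) → 56.3201 42.3000 25.8832 6.6598 0.0000 0.0000 0.0000 0.0000 0.0000
k=7: j=0 S=88.7435 intr=49.5865 cont=48.8228 V=49.5865[EX]; j=1 S=103.9147 intr=34.4153 cont=33.6516 V=34.4153[EX]; j=2 S=121.6795 intr=16.6505 cont=15.8868 V=16.6505[EX]; j=3 S=142.4813 intr=0.0000 cont=3.2094 V=3.2094[hold]; j=4 S=166.8393 intr=0.0000 cont=0.0000 V=0.0000[hold]; j=5 S=195.3613 intr=0.0000 cont=0.0000 V=0.0000[hold]; j=6 S=228.7594 intr=0.0000 cont=0.0000 V=0.0000[hold]; j=7 S=267.8671 intr=0.0000 cont=0.0000 V=0.0000[hold]  S*(7)=121.6795
k=6: j=0 S=96.0300 intr=42.3000 cont=41.5363 V=42.3000[EX]; j=1 S=112.4468 intr=25.8832 cont=25.1195 V=25.8832[EX]; j=2 S=131.6702 intr=6.6598 cont=9.6690 V=9.6690[hold]; j=3 S=154.1800 intr=0.0000 cont=1.5466 V=1.5466[hold]; j=4 S=180.5379 intr=0.0000 cont=0.0000 V=0.0000[hold]; j=5 S=211.4019 intr=0.0000 cont=0.0000 V=0.0000[hold]; j=6 S=247.5422 intr=0.0000 cont=0.0000 V=0.0000[hold]  S*(6)=112.4468
k=5: j=0 S=103.9147 intr=34.4153 cont=33.6516 V=34.4153[EX]; j=1 S=121.6795 intr=16.6505 cont=17.4292 V=17.4292[hold]; j=2 S=142.4813 intr=0.0000 cont=5.4522 V=5.4522[hold]; j=3 S=166.8393 intr=0.0000 cont=0.7453 V=0.7453[hold]; j=4 S=195.3613 intr=0.0000 cont=0.0000 V=0.0000[hold]; j=5 S=228.7594 intr=0.0000 cont=0.0000 V=0.0000[hold]  S*(5)=103.9147
k=4: j=0 S=112.4468 intr=25.8832 cont=25.5186 V=25.8832[EX]; j=1 S=131.6702 intr=6.6598 cont=11.1939 V=11.1939[hold]; j=2 S=154.1800 intr=0.0000 cont=3.0095 V=3.0095[hold]; j=3 S=180.5379 intr=0.0000 cont=0.3592 V=0.3592[hold]; j=4 S=211.4019 intr=0.0000 cont=0.0000 V=0.0000[hold]  S*(4)=112.4468
k=3: j=0 S=121.6795 intr=16.6505 cont=18.2109 V=18.2109[hold]; j=1 S=142.4813 intr=0.0000 cont=6.9369 V=6.9369[hold]; j=2 S=166.8393 intr=0.0000 cont=1.6344 V=1.6344[hold]; j=3 S=195.3613 intr=0.0000 cont=0.1731 V=0.1731[hold]  S*(3)=-
k=2: j=0 S=131.6702 intr=6.6598 cont=12.3316 V=12.3316[hold]; j=1 S=154.1800 intr=0.0000 cont=4.1807 V=4.1807[hold]; j=2 S=180.5379 intr=0.0000 cont=0.8763 V=0.8763[hold]  S*(2)=-
k=1: j=0 S=142.4813 intr=0.0000 cont=8.0855 V=8.0855[hold]; j=1 S=166.8393 intr=0.0000 cont=2.4639 V=2.4639[hold]  S*(1)=-
k=0: j=0 S=154.1800 intr=0.0000 cont=5.1594 V=5.1594[hold]  S*(0)=-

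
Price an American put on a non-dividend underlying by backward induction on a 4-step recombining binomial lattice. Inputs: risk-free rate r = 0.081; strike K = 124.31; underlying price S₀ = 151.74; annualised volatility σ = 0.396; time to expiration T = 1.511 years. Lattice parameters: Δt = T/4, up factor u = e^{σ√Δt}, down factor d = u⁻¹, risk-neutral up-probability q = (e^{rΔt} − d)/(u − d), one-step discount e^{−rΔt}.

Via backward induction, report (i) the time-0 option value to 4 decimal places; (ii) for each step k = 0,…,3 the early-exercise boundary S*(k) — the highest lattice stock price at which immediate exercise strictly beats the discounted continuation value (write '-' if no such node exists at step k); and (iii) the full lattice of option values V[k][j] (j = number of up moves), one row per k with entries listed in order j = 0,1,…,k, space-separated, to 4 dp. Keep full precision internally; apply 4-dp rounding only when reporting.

price = 10.8422
boundary = - - - 73.1131
tree:
10.8422
18.9557 3.4847
31.9966 7.2243 0.0000
51.1969 14.9770 0.0000 0.0000
66.9917 31.0497 0.0000 0.0000 0.0000

Δt=0.37775, u=1.27556, d=0.78397, q=0.50266, disc=e^(-rΔt)=0.96987
k=4 terminal: V=max(K-S,0) → 66.9917 31.0497 0.0000 0.0000 0.0000
k=3: j=0 S=73.1131 intr=51.1969 cont=47.4509 V=51.1969[EX]; j=1 S=118.9593 intr=5.3507 cont=14.9770 V=14.9770[hold]; j=2 S=193.5538 intr=0.0000 cont=0.0000 V=0.0000[hold]; j=3 S=314.9235 intr=0.0000 cont=0.0000 V=0.0000[hold]  S*(3)=73.1131
k=2: j=0 S=93.2603 intr=31.0497 cont=31.9966 V=31.9966[hold]; j=1 S=151.7400 intr=0.0000 cont=7.2243 V=7.2243[hold]; j=2 S=246.8899 intr=0.0000 cont=0.0000 V=0.0000[hold]  S*(2)=-
k=1: j=0 S=118.9593 intr=5.3507 cont=18.9557 V=18.9557[hold]; j=1 S=193.5538 intr=0.0000 cont=3.4847 V=3.4847[hold]  S*(1)=-
k=0: j=0 S=151.7400 intr=0.0000 cont=10.8422 V=10.8422[hold]  S*(0)=-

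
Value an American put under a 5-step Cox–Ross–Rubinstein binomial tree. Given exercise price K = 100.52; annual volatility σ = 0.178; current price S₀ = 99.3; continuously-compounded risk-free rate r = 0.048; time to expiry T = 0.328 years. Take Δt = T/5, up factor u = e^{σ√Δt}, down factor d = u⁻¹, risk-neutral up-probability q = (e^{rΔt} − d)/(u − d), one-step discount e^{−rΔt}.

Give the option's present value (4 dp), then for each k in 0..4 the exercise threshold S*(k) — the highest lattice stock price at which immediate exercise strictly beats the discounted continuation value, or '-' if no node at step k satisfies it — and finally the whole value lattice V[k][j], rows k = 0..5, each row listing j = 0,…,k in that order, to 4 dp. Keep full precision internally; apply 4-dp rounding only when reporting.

Δt=0.06560, u=1.04665, d=0.95543, q=0.52318, disc=e^(-rΔt)=0.99686
k=5 terminal: V=max(K-S,0) → 21.4610 13.9135 5.6455 0.0000 0.0000 0.0000
k=4: j=0 S=82.7467 intr=17.7733 cont=17.4572 V=17.7733[EX]; j=1 S=90.6463 intr=9.8737 cont=9.5577 V=9.8737[EX]; j=2 S=99.3000 intr=1.2200 cont=2.6834 V=2.6834[hold]; j=3 S=108.7798 intr=0.0000 cont=0.0000 V=0.0000[hold]; j=4 S=119.1647 intr=0.0000 cont=0.0000 V=0.0000[hold]  S*(4)=90.6463
k=3: j=0 S=86.6065 intr=13.9135 cont=13.5975 V=13.9135[EX]; j=1 S=94.8745 intr=5.6455 cont=6.0927 V=6.0927[hold]; j=2 S=103.9319 intr=0.0000 cont=1.2755 V=1.2755[hold]; j=3 S=113.8539 intr=0.0000 cont=0.0000 V=0.0000[hold]  S*(3)=86.6065
k=2: j=0 S=90.6463 intr=9.8737 cont=9.7909 V=9.8737[EX]; j=1 S=99.3000 intr=1.2200 cont=3.5612 V=3.5612[hold]; j=2 S=108.7798 intr=0.0000 cont=0.6063 V=0.6063[hold]  S*(2)=90.6463
k=1: j=0 S=94.8745 intr=5.6455 cont=6.5505 V=6.5505[hold]; j=1 S=103.9319 intr=0.0000 cont=2.0089 V=2.0089[hold]  S*(1)=-
k=0: j=0 S=99.3000 intr=1.2200 cont=4.1613 V=4.1613[hold]  S*(0)=-

price = 4.1613
boundary = - - 90.6463 86.6065 90.6463
tree:
4.1613
6.5505 2.0089
9.8737 3.5612 0.6063
13.9135 6.0927 1.2755 0.0000
17.7733 9.8737 2.6834 0.0000 0.0000
21.4610 13.9135 5.6455 0.0000 0.0000 0.0000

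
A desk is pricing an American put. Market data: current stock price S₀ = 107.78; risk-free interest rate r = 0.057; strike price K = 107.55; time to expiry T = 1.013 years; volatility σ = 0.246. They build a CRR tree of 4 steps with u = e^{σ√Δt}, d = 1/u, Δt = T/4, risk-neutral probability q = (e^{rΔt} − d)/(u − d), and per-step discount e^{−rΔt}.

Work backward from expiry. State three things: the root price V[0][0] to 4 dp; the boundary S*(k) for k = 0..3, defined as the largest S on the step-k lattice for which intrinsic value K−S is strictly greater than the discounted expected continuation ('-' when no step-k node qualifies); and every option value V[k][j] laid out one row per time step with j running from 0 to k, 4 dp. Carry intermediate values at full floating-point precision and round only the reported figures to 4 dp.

params: Δt=0.25325 u=1.13179 d=0.88356 q=0.52767 e^(-rΔt)=0.98567
t_4 payoffs: 41.8628 23.4086 0.0000 0.0000 0.0000
t_3: node(3,0) S=74.3439 payoff=33.2061 vs cont=31.6648 → 33.2061 [stop]  node(3,1) S=95.2300 payoff=12.3200 vs cont=10.8982 → 12.3200 [stop]  node(3,2) S=121.9839 payoff=0.0000 vs cont=0.0000 → 0.0000 [wait]  node(3,3) S=156.2540 payoff=0.0000 vs cont=0.0000 → 0.0000 [wait]  ⇒ S*(3)=95.2300
t_2: node(2,0) S=84.1414 payoff=23.4086 vs cont=21.8673 → 23.4086 [stop]  node(2,1) S=107.7800 payoff=0.0000 vs cont=5.7358 → 5.7358 [wait]  node(2,2) S=138.0597 payoff=0.0000 vs cont=0.0000 → 0.0000 [wait]  ⇒ S*(2)=84.1414
t_1: node(1,0) S=95.2300 payoff=12.3200 vs cont=13.8814 → 13.8814 [wait]  node(1,1) S=121.9839 payoff=0.0000 vs cont=2.6704 → 2.6704 [wait]  ⇒ S*(1)=-
t_0: node(0,0) S=107.7800 payoff=0.0000 vs cont=7.8516 → 7.8516 [wait]  ⇒ S*(0)=-

price = 7.8516
boundary = - - 84.1414 95.2300
tree:
7.8516
13.8814 2.6704
23.4086 5.7358 0.0000
33.2061 12.3200 0.0000 0.0000
41.8628 23.4086 0.0000 0.0000 0.0000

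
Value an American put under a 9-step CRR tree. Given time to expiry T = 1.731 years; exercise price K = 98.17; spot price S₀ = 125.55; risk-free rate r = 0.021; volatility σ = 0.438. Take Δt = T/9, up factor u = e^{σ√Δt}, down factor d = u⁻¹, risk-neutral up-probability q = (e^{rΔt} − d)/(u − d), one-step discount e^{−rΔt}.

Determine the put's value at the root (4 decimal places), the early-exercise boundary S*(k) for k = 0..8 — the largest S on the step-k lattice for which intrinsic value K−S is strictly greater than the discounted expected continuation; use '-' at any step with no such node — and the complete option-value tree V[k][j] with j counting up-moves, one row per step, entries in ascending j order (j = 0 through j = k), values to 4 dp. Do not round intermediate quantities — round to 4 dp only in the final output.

price = 12.4085
boundary = - - - - - 48.0509 58.2271 48.0509 58.2271
tree:
12.4085
17.4380 6.6742
23.8717 10.1163 2.7338
31.7011 14.9850 4.5487 0.6492
40.6519 21.5802 7.4545 1.2129 0.0000
50.1191 30.0093 11.9767 2.2661 0.0000 0.0000
58.5167 39.9429 18.7318 4.2339 0.0000 0.0000 0.0000
65.4468 50.1191 28.1881 7.9102 0.0000 0.0000 0.0000 0.0000
71.1657 58.5167 39.9429 14.7789 0.0000 0.0000 0.0000 0.0000 0.0000
75.8851 65.4468 50.1191 27.6118 0.0000 0.0000 0.0000 0.0000 0.0000 0.0000

Δt=0.19233  u=1.21178  d=0.82523  q=0.46260  discount=0.99597
step 9 (expiry): payoffs max(K−S,0) = 75.8851 65.4468 50.1191 27.6118 0.0000 0.0000 0.0000 0.0000 0.0000 0.0000
step 8: (k=8,j=0): S=27.0043, (K−S)⁺=71.1657, hold=70.7700 ⇒ V=71.1657 exercise | (k=8,j=1): S=39.6533, (K−S)⁺=58.5167, hold=58.1210 ⇒ V=58.5167 exercise | (k=8,j=2): S=58.2271, (K−S)⁺=39.9429, hold=39.5472 ⇒ V=39.9429 exercise | (k=8,j=3): S=85.5009, (K−S)⁺=12.6691, hold=14.7789 ⇒ V=14.7789 continue | (k=8,j=4): S=125.5500, (K−S)⁺=0.0000, hold=0.0000 ⇒ V=0.0000 continue | (k=8,j=5): S=184.3583, (K−S)⁺=0.0000, hold=0.0000 ⇒ V=0.0000 continue | (k=8,j=6): S=270.7127, (K−S)⁺=0.0000, hold=0.0000 ⇒ V=0.0000 continue | (k=8,j=7): S=397.5160, (K−S)⁺=0.0000, hold=0.0000 ⇒ V=0.0000 continue | (k=8,j=8): S=583.7146, (K−S)⁺=0.0000, hold=0.0000 ⇒ V=0.0000 continue  boundary S*=58.2271
step 7: (k=7,j=0): S=32.7232, (K−S)⁺=65.4468, hold=65.0511 ⇒ V=65.4468 exercise | (k=7,j=1): S=48.0509, (K−S)⁺=50.1191, hold=49.7234 ⇒ V=50.1191 exercise | (k=7,j=2): S=70.5582, (K−S)⁺=27.6118, hold=28.1881 ⇒ V=28.1881 continue | (k=7,j=3): S=103.6081, (K−S)⁺=0.0000, hold=7.9102 ⇒ V=7.9102 continue | (k=7,j=4): S=152.1387, (K−S)⁺=0.0000, hold=0.0000 ⇒ V=0.0000 continue | (k=7,j=5): S=223.4013, (K−S)⁺=0.0000, hold=0.0000 ⇒ V=0.0000 continue | (k=7,j=6): S=328.0436, (K−S)⁺=0.0000, hold=0.0000 ⇒ V=0.0000 continue | (k=7,j=7): S=481.7010, (K−S)⁺=0.0000, hold=0.0000 ⇒ V=0.0000 continue  boundary S*=48.0509
step 6: (k=6,j=0): S=39.6533, (K−S)⁺=58.5167, hold=58.1210 ⇒ V=58.5167 exercise | (k=6,j=1): S=58.2271, (K−S)⁺=39.9429, hold=39.8128 ⇒ V=39.9429 exercise | (k=6,j=2): S=85.5009, (K−S)⁺=12.6691, hold=18.7318 ⇒ V=18.7318 continue | (k=6,j=3): S=125.5500, (K−S)⁺=0.0000, hold=4.2339 ⇒ V=4.2339 continue | (k=6,j=4): S=184.3583, (K−S)⁺=0.0000, hold=0.0000 ⇒ V=0.0000 continue | (k=6,j=5): S=270.7127, (K−S)⁺=0.0000, hold=0.0000 ⇒ V=0.0000 continue | (k=6,j=6): S=397.5160, (K−S)⁺=0.0000, hold=0.0000 ⇒ V=0.0000 continue  boundary S*=58.2271
step 5: (k=5,j=0): S=48.0509, (K−S)⁺=50.1191, hold=49.7234 ⇒ V=50.1191 exercise | (k=5,j=1): S=70.5582, (K−S)⁺=27.6118, hold=30.0093 ⇒ V=30.0093 continue | (k=5,j=2): S=103.6081, (K−S)⁺=0.0000, hold=11.9767 ⇒ V=11.9767 continue | (k=5,j=3): S=152.1387, (K−S)⁺=0.0000, hold=2.2661 ⇒ V=2.2661 continue | (k=5,j=4): S=223.4013, (K−S)⁺=0.0000, hold=0.0000 ⇒ V=0.0000 continue | (k=5,j=5): S=328.0436, (K−S)⁺=0.0000, hold=0.0000 ⇒ V=0.0000 continue  boundary S*=48.0509
step 4: (k=4,j=0): S=58.2271, (K−S)⁺=39.9429, hold=40.6519 ⇒ V=40.6519 continue | (k=4,j=1): S=85.5009, (K−S)⁺=12.6691, hold=21.5802 ⇒ V=21.5802 continue | (k=4,j=2): S=125.5500, (K−S)⁺=0.0000, hold=7.4545 ⇒ V=7.4545 continue | (k=4,j=3): S=184.3583, (K−S)⁺=0.0000, hold=1.2129 ⇒ V=1.2129 continue | (k=4,j=4): S=270.7127, (K−S)⁺=0.0000, hold=0.0000 ⇒ V=0.0000 continue  boundary S*=-
step 3: (k=3,j=0): S=70.5582, (K−S)⁺=27.6118, hold=31.7011 ⇒ V=31.7011 continue | (k=3,j=1): S=103.6081, (K−S)⁺=0.0000, hold=14.9850 ⇒ V=14.9850 continue | (k=3,j=2): S=152.1387, (K−S)⁺=0.0000, hold=4.5487 ⇒ V=4.5487 continue | (k=3,j=3): S=223.4013, (K−S)⁺=0.0000, hold=0.6492 ⇒ V=0.6492 continue  boundary S*=-
step 2: (k=2,j=0): S=85.5009, (K−S)⁺=12.6691, hold=23.8717 ⇒ V=23.8717 continue | (k=2,j=1): S=125.5500, (K−S)⁺=0.0000, hold=10.1163 ⇒ V=10.1163 continue | (k=2,j=2): S=184.3583, (K−S)⁺=0.0000, hold=2.7338 ⇒ V=2.7338 continue  boundary S*=-
step 1: (k=1,j=0): S=103.6081, (K−S)⁺=0.0000, hold=17.4380 ⇒ V=17.4380 continue | (k=1,j=1): S=152.1387, (K−S)⁺=0.0000, hold=6.6742 ⇒ V=6.6742 continue  boundary S*=-
step 0: (k=0,j=0): S=125.5500, (K−S)⁺=0.0000, hold=12.4085 ⇒ V=12.4085 continue  boundary S*=-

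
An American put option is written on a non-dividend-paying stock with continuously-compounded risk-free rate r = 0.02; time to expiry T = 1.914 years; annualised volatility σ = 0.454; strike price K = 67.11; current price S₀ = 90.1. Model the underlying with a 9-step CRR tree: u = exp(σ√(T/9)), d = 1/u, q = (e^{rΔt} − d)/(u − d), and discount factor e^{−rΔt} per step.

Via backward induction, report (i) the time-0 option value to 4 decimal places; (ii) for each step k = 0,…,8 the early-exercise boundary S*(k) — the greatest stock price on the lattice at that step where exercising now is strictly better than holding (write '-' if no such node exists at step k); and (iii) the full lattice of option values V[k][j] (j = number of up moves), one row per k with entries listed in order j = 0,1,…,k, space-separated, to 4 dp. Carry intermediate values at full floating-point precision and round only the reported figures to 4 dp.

params: Δt=0.21267 u=1.23290 d=0.81110 q=0.45795 e^(-rΔt)=0.99576
t_9 payoffs: 53.4205 46.3015 35.4805 19.0321 0.0000 0.0000 0.0000 0.0000 0.0000 0.0000
t_8: node(8,0) S=16.8777 payoff=50.2323 vs cont=49.9474 → 50.2323 [stop]  node(8,1) S=25.6547 payoff=41.4553 vs cont=41.1705 → 41.4553 [stop]  node(8,2) S=38.9959 payoff=28.1141 vs cont=27.8292 → 28.1141 [stop]  node(8,3) S=59.2751 payoff=7.8349 vs cont=10.2725 → 10.2725 [wait]  node(8,4) S=90.1000 payoff=0.0000 vs cont=0.0000 → 0.0000 [wait]  node(8,5) S=136.9549 payoff=0.0000 vs cont=0.0000 → 0.0000 [wait]  node(8,6) S=208.1758 payoff=0.0000 vs cont=0.0000 → 0.0000 [wait]  node(8,7) S=316.4339 payoff=0.0000 vs cont=0.0000 → 0.0000 [wait]  node(8,8) S=480.9897 payoff=0.0000 vs cont=0.0000 → 0.0000 [wait]  ⇒ S*(8)=38.9959
t_7: node(7,0) S=20.8085 payoff=46.3015 vs cont=46.0167 → 46.3015 [stop]  node(7,1) S=31.6295 payoff=35.4805 vs cont=35.1956 → 35.4805 [stop]  node(7,2) S=48.0779 payoff=19.0321 vs cont=19.8588 → 19.8588 [wait]  node(7,3) S=73.0800 payoff=0.0000 vs cont=5.5445 → 5.5445 [wait]  node(7,4) S=111.0839 payoff=0.0000 vs cont=0.0000 → 0.0000 [wait]  node(7,5) S=168.8511 payoff=0.0000 vs cont=0.0000 → 0.0000 [wait]  node(7,6) S=256.6591 payoff=0.0000 vs cont=0.0000 → 0.0000 [wait]  node(7,7) S=390.1301 payoff=0.0000 vs cont=0.0000 → 0.0000 [wait]  ⇒ S*(7)=31.6295
t_6: node(6,0) S=25.6547 payoff=41.4553 vs cont=41.1705 → 41.4553 [stop]  node(6,1) S=38.9959 payoff=28.1141 vs cont=28.2062 → 28.2062 [wait]  node(6,2) S=59.2751 payoff=7.8349 vs cont=13.2470 → 13.2470 [wait]  node(6,3) S=90.1000 payoff=0.0000 vs cont=2.9926 → 2.9926 [wait]  node(6,4) S=136.9549 payoff=0.0000 vs cont=0.0000 → 0.0000 [wait]  node(6,5) S=208.1758 payoff=0.0000 vs cont=0.0000 → 0.0000 [wait]  node(6,6) S=316.4339 payoff=0.0000 vs cont=0.0000 → 0.0000 [wait]  ⇒ S*(6)=25.6547
t_5: node(5,0) S=31.6295 payoff=35.4805 vs cont=35.2376 → 35.4805 [stop]  node(5,1) S=48.0779 payoff=19.0321 vs cont=21.2650 → 21.2650 [wait]  node(5,2) S=73.0800 payoff=0.0000 vs cont=8.5147 → 8.5147 [wait]  node(5,3) S=111.0839 payoff=0.0000 vs cont=1.6153 → 1.6153 [wait]  node(5,4) S=168.8511 payoff=0.0000 vs cont=0.0000 → 0.0000 [wait]  node(5,5) S=256.6591 payoff=0.0000 vs cont=0.0000 → 0.0000 [wait]  ⇒ S*(5)=31.6295
t_4: node(4,0) S=38.9959 payoff=28.1141 vs cont=28.8475 → 28.8475 [wait]  node(4,1) S=59.2751 payoff=7.8349 vs cont=15.3605 → 15.3605 [wait]  node(4,2) S=90.1000 payoff=0.0000 vs cont=5.3323 → 5.3323 [wait]  node(4,3) S=136.9549 payoff=0.0000 vs cont=0.8718 → 0.8718 [wait]  node(4,4) S=208.1758 payoff=0.0000 vs cont=0.0000 → 0.0000 [wait]  ⇒ S*(4)=-
t_3: node(3,0) S=48.0779 payoff=19.0321 vs cont=22.5748 → 22.5748 [wait]  node(3,1) S=73.0800 payoff=0.0000 vs cont=10.7223 → 10.7223 [wait]  node(3,2) S=111.0839 payoff=0.0000 vs cont=3.2757 → 3.2757 [wait]  node(3,3) S=168.8511 payoff=0.0000 vs cont=0.4706 → 0.4706 [wait]  ⇒ S*(3)=-
t_2: node(2,0) S=59.2751 payoff=7.8349 vs cont=17.0741 → 17.0741 [wait]  node(2,1) S=90.1000 payoff=0.0000 vs cont=7.2811 → 7.2811 [wait]  node(2,2) S=136.9549 payoff=0.0000 vs cont=1.9826 → 1.9826 [wait]  ⇒ S*(2)=-
t_1: node(1,0) S=73.0800 payoff=0.0000 vs cont=12.5359 → 12.5359 [wait]  node(1,1) S=111.0839 payoff=0.0000 vs cont=4.8340 → 4.8340 [wait]  ⇒ S*(1)=-
t_0: node(0,0) S=90.1000 payoff=0.0000 vs cont=8.9706 → 8.9706 [wait]  ⇒ S*(0)=-

price = 8.9706
boundary = - - - - - 31.6295 25.6547 31.6295 38.9959
tree:
8.9706
12.5359 4.8340
17.0741 7.2811 1.9826
22.5748 10.7223 3.2757 0.4706
28.8475 15.3605 5.3323 0.8718 0.0000
35.4805 21.2650 8.5147 1.6153 0.0000 0.0000
41.4553 28.2062 13.2470 2.9926 0.0000 0.0000 0.0000
46.3015 35.4805 19.8588 5.5445 0.0000 0.0000 0.0000 0.0000
50.2323 41.4553 28.1141 10.2725 0.0000 0.0000 0.0000 0.0000 0.0000
53.4205 46.3015 35.4805 19.0321 0.0000 0.0000 0.0000 0.0000 0.0000 0.0000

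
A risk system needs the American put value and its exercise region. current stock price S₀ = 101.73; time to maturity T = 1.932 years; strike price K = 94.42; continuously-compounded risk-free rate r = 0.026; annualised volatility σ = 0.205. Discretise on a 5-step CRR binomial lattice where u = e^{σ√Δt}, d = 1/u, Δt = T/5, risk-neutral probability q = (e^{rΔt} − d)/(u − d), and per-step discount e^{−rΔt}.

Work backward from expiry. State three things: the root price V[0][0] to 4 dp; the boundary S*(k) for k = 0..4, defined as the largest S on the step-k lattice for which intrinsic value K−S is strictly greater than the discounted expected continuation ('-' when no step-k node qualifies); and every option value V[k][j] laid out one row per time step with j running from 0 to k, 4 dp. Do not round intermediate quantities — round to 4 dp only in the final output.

price = 6.4679
boundary = - - - 69.4100 78.8433
tree:
6.4679
10.5356 2.6521
16.6038 4.8610 0.5628
25.0100 8.7827 1.1548 0.0000
33.3145 15.5767 2.3694 0.0000 0.0000
40.6255 25.0100 4.8615 0.0000 0.0000 0.0000

params: Δt=0.38640 u=1.13591 d=0.88035 q=0.50770 e^(-rΔt)=0.99000
t_5 payoffs: 40.6255 25.0100 4.8615 0.0000 0.0000 0.0000
t_4: node(4,0) S=61.1055 payoff=33.3145 vs cont=32.3707 → 33.3145 [stop]  node(4,1) S=78.8433 payoff=15.5767 vs cont=14.6329 → 15.5767 [stop]  node(4,2) S=101.7300 payoff=0.0000 vs cont=2.3694 → 2.3694 [wait]  node(4,3) S=131.2603 payoff=0.0000 vs cont=0.0000 → 0.0000 [wait]  node(4,4) S=169.3628 payoff=0.0000 vs cont=0.0000 → 0.0000 [wait]  ⇒ S*(4)=78.8433
t_3: node(3,0) S=69.4100 payoff=25.0100 vs cont=24.0661 → 25.0100 [stop]  node(3,1) S=89.5585 payoff=4.8615 vs cont=8.7827 → 8.7827 [wait]  node(3,2) S=115.5557 payoff=0.0000 vs cont=1.1548 → 1.1548 [wait]  node(3,3) S=149.0994 payoff=0.0000 vs cont=0.0000 → 0.0000 [wait]  ⇒ S*(3)=69.4100
t_2: node(2,0) S=78.8433 payoff=15.5767 vs cont=16.6038 → 16.6038 [wait]  node(2,1) S=101.7300 payoff=0.0000 vs cont=4.8610 → 4.8610 [wait]  node(2,2) S=131.2603 payoff=0.0000 vs cont=0.5628 → 0.5628 [wait]  ⇒ S*(2)=-
t_1: node(1,0) S=89.5585 payoff=4.8615 vs cont=10.5356 → 10.5356 [wait]  node(1,1) S=115.5557 payoff=0.0000 vs cont=2.6521 → 2.6521 [wait]  ⇒ S*(1)=-
t_0: node(0,0) S=101.7300 payoff=0.0000 vs cont=6.4679 → 6.4679 [wait]  ⇒ S*(0)=-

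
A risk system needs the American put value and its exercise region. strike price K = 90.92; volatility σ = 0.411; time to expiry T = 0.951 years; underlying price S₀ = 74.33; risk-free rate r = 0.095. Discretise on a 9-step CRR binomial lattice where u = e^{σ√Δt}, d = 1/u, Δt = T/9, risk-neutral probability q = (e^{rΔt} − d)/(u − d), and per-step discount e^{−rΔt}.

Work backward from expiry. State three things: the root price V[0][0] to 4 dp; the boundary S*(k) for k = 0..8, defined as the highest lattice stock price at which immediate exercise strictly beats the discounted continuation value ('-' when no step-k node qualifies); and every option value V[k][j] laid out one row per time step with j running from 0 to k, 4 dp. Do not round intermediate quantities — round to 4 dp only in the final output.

Δt=0.10567  u=1.14294  d=0.87494  q=0.50429  discount=0.99001
step 9 (expiry): payoffs max(K−S,0) = 68.5862 61.7452 52.8088 41.1352 25.8858 5.9655 0.0000 0.0000 0.0000 0.0000
step 8: (k=8,j=0): S=25.5262, (K−S)⁺=65.3938, hold=64.4857 ⇒ V=65.3938 exercise | (k=8,j=1): S=33.3450, (K−S)⁺=57.5750, hold=56.6669 ⇒ V=57.5750 exercise | (k=8,j=2): S=43.5587, (K−S)⁺=47.3613, hold=46.4532 ⇒ V=47.3613 exercise | (k=8,j=3): S=56.9009, (K−S)⁺=34.0191, hold=33.1109 ⇒ V=34.0191 exercise | (k=8,j=4): S=74.3300, (K−S)⁺=16.5900, hold=15.6819 ⇒ V=16.5900 exercise | (k=8,j=5): S=97.0977, (K−S)⁺=0.0000, hold=2.9276 ⇒ V=2.9276 continue | (k=8,j=6): S=126.8392, (K−S)⁺=0.0000, hold=0.0000 ⇒ V=0.0000 continue | (k=8,j=7): S=165.6907, (K−S)⁺=0.0000, hold=0.0000 ⇒ V=0.0000 continue | (k=8,j=8): S=216.4426, (K−S)⁺=0.0000, hold=0.0000 ⇒ V=0.0000 continue  boundary S*=74.3300
step 7: (k=7,j=0): S=29.1748, (K−S)⁺=61.7452, hold=60.8371 ⇒ V=61.7452 exercise | (k=7,j=1): S=38.1112, (K−S)⁺=52.8088, hold=51.9007 ⇒ V=52.8088 exercise | (k=7,j=2): S=49.7848, (K−S)⁺=41.1352, hold=40.2270 ⇒ V=41.1352 exercise | (k=7,j=3): S=65.0342, (K−S)⁺=25.8858, hold=24.9777 ⇒ V=25.8858 exercise | (k=7,j=4): S=84.9545, (K−S)⁺=5.9655, hold=9.6032 ⇒ V=9.6032 continue | (k=7,j=5): S=110.9765, (K−S)⁺=0.0000, hold=1.4367 ⇒ V=1.4367 continue | (k=7,j=6): S=144.9692, (K−S)⁺=0.0000, hold=0.0000 ⇒ V=0.0000 continue | (k=7,j=7): S=189.3740, (K−S)⁺=0.0000, hold=0.0000 ⇒ V=0.0000 continue  boundary S*=65.0342
step 6: (k=6,j=0): S=33.3450, (K−S)⁺=57.5750, hold=56.6669 ⇒ V=57.5750 exercise | (k=6,j=1): S=43.5587, (K−S)⁺=47.3613, hold=46.4532 ⇒ V=47.3613 exercise | (k=6,j=2): S=56.9009, (K−S)⁺=34.0191, hold=33.1109 ⇒ V=34.0191 exercise | (k=6,j=3): S=74.3300, (K−S)⁺=16.5900, hold=17.4981 ⇒ V=17.4981 continue | (k=6,j=4): S=97.0977, (K−S)⁺=0.0000, hold=5.4301 ⇒ V=5.4301 continue | (k=6,j=5): S=126.8392, (K−S)⁺=0.0000, hold=0.7051 ⇒ V=0.7051 continue | (k=6,j=6): S=165.6907, (K−S)⁺=0.0000, hold=0.0000 ⇒ V=0.0000 continue  boundary S*=56.9009
step 5: (k=5,j=0): S=38.1112, (K−S)⁺=52.8088, hold=51.9007 ⇒ V=52.8088 exercise | (k=5,j=1): S=49.7848, (K−S)⁺=41.1352, hold=40.2270 ⇒ V=41.1352 exercise | (k=5,j=2): S=65.0342, (K−S)⁺=25.8858, hold=25.4310 ⇒ V=25.8858 exercise | (k=5,j=3): S=84.9545, (K−S)⁺=5.9655, hold=11.2983 ⇒ V=11.2983 continue | (k=5,j=4): S=110.9765, (K−S)⁺=0.0000, hold=3.0169 ⇒ V=3.0169 continue | (k=5,j=5): S=144.9692, (K−S)⁺=0.0000, hold=0.3460 ⇒ V=0.3460 continue  boundary S*=65.0342
step 4: (k=4,j=0): S=43.5587, (K−S)⁺=47.3613, hold=46.4532 ⇒ V=47.3613 exercise | (k=4,j=1): S=56.9009, (K−S)⁺=34.0191, hold=33.1109 ⇒ V=34.0191 exercise | (k=4,j=2): S=74.3300, (K−S)⁺=16.5900, hold=18.3443 ⇒ V=18.3443 continue | (k=4,j=3): S=97.0977, (K−S)⁺=0.0000, hold=7.0509 ⇒ V=7.0509 continue | (k=4,j=4): S=126.8392, (K−S)⁺=0.0000, hold=1.6533 ⇒ V=1.6533 continue  boundary S*=56.9009
step 3: (k=3,j=0): S=49.7848, (K−S)⁺=41.1352, hold=40.2270 ⇒ V=41.1352 exercise | (k=3,j=1): S=65.0342, (K−S)⁺=25.8858, hold=25.8535 ⇒ V=25.8858 exercise | (k=3,j=2): S=84.9545, (K−S)⁺=5.9655, hold=12.5228 ⇒ V=12.5228 continue | (k=3,j=3): S=110.9765, (K−S)⁺=0.0000, hold=4.2857 ⇒ V=4.2857 continue  boundary S*=65.0342
step 2: (k=2,j=0): S=56.9009, (K−S)⁺=34.0191, hold=33.1109 ⇒ V=34.0191 exercise | (k=2,j=1): S=74.3300, (K−S)⁺=16.5900, hold=18.9556 ⇒ V=18.9556 continue | (k=2,j=2): S=97.0977, (K−S)⁺=0.0000, hold=8.2852 ⇒ V=8.2852 continue  boundary S*=56.9009
step 1: (k=1,j=0): S=65.0342, (K−S)⁺=25.8858, hold=26.1587 ⇒ V=26.1587 continue | (k=1,j=1): S=84.9545, (K−S)⁺=5.9655, hold=13.4390 ⇒ V=13.4390 continue  boundary S*=-
step 0: (k=0,j=0): S=74.3300, (K−S)⁺=16.5900, hold=19.5471 ⇒ V=19.5471 continue  boundary S*=-

price = 19.5471
boundary = - - 56.9009 65.0342 56.9009 65.0342 56.9009 65.0342 74.3300
tree:
19.5471
26.1587 13.4390
34.0191 18.9556 8.2852
41.1352 25.8858 12.5228 4.2857
47.3613 34.0191 18.3443 7.0509 1.6533
52.8088 41.1352 25.8858 11.2983 3.0169 0.3460
57.5750 47.3613 34.0191 17.4981 5.4301 0.7051 0.0000
61.7452 52.8088 41.1352 25.8858 9.6032 1.4367 0.0000 0.0000
65.3938 57.5750 47.3613 34.0191 16.5900 2.9276 0.0000 0.0000 0.0000
68.5862 61.7452 52.8088 41.1352 25.8858 5.9655 0.0000 0.0000 0.0000 0.0000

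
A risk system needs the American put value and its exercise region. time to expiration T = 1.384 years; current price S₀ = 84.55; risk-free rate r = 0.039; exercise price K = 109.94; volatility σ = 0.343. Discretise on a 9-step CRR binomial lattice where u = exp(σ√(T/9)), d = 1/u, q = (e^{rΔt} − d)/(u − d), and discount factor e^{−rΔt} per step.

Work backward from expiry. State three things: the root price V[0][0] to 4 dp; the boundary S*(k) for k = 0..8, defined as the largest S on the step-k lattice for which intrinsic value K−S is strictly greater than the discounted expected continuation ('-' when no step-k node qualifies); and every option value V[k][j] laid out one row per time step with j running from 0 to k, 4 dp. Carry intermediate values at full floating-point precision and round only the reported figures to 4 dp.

Δt=0.15378, u=1.14397, d=0.87415, q=0.48872, disc=e^(-rΔt)=0.99402
k=9 terminal: V=max(K-S,0) → 84.7413 76.9633 66.7843 53.4634 36.0308 13.2172 0.0000 0.0000 0.0000 0.0000
k=8: j=0 S=28.8266 intr=81.1134 cont=80.4561 V=81.1134[EX]; j=1 S=37.7245 intr=72.2155 cont=71.5582 V=72.2155[EX]; j=2 S=49.3689 intr=60.5711 cont=59.9138 V=60.5711[EX]; j=3 S=64.6076 intr=45.3324 cont=44.6751 V=45.3324[EX]; j=4 S=84.5500 intr=25.3900 cont=24.7326 V=25.3900[EX]; j=5 S=110.6481 intr=0.0000 cont=6.7173 V=6.7173[hold]; j=6 S=144.8018 intr=0.0000 cont=0.0000 V=0.0000[hold]; j=7 S=189.4979 intr=0.0000 cont=0.0000 V=0.0000[hold]; j=8 S=247.9902 intr=0.0000 cont=0.0000 V=0.0000[hold]  S*(8)=84.5500
k=7: j=0 S=32.9767 intr=76.9633 cont=76.3059 V=76.9633[EX]; j=1 S=43.1557 intr=66.7843 cont=66.1269 V=66.7843[EX]; j=2 S=56.4766 intr=53.4634 cont=52.8061 V=53.4634[EX]; j=3 S=73.9092 intr=36.0308 cont=35.3734 V=36.0308[EX]; j=4 S=96.7228 intr=13.2172 cont=16.1671 V=16.1671[hold]; j=5 S=126.5782 intr=0.0000 cont=3.4139 V=3.4139[hold]; j=6 S=165.6491 intr=0.0000 cont=0.0000 V=0.0000[hold]; j=7 S=216.7801 intr=0.0000 cont=0.0000 V=0.0000[hold]  S*(7)=73.9092
k=6: j=0 S=37.7245 intr=72.2155 cont=71.5582 V=72.2155[EX]; j=1 S=49.3689 intr=60.5711 cont=59.9138 V=60.5711[EX]; j=2 S=64.6076 intr=45.3324 cont=44.6751 V=45.3324[EX]; j=3 S=84.5500 intr=25.3900 cont=26.1657 V=26.1657[hold]; j=4 S=110.6481 intr=0.0000 cont=9.8750 V=9.8750[hold]; j=5 S=144.8018 intr=0.0000 cont=1.7350 V=1.7350[hold]; j=6 S=189.4979 intr=0.0000 cont=0.0000 V=0.0000[hold]  S*(6)=64.6076
k=5: j=0 S=43.1557 intr=66.7843 cont=66.1269 V=66.7843[EX]; j=1 S=56.4766 intr=53.4634 cont=52.8061 V=53.4634[EX]; j=2 S=73.9092 intr=36.0308 cont=35.7502 V=36.0308[EX]; j=3 S=96.7228 intr=13.2172 cont=18.0953 V=18.0953[hold]; j=4 S=126.5782 intr=0.0000 cont=5.8616 V=5.8616[hold]; j=5 S=165.6491 intr=0.0000 cont=0.8818 V=0.8818[hold]  S*(5)=73.9092
k=4: j=0 S=49.3689 intr=60.5711 cont=59.9138 V=60.5711[EX]; j=1 S=64.6076 intr=45.3324 cont=44.6751 V=45.3324[EX]; j=2 S=84.5500 intr=25.3900 cont=27.1024 V=27.1024[hold]; j=3 S=110.6481 intr=0.0000 cont=12.0440 V=12.0440[hold]; j=4 S=144.8018 intr=0.0000 cont=3.4074 V=3.4074[hold]  S*(4)=64.6076
k=3: j=0 S=56.4766 intr=53.4634 cont=52.8061 V=53.4634[EX]; j=1 S=73.9092 intr=36.0308 cont=36.2053 V=36.2053[hold]; j=2 S=96.7228 intr=13.2172 cont=19.6250 V=19.6250[hold]; j=3 S=126.5782 intr=0.0000 cont=7.7763 V=7.7763[hold]  S*(3)=56.4766
k=2: j=0 S=64.6076 intr=45.3324 cont=44.7598 V=45.3324[EX]; j=1 S=84.5500 intr=25.3900 cont=27.9342 V=27.9342[hold]; j=2 S=110.6481 intr=0.0000 cont=13.7516 V=13.7516[hold]  S*(2)=64.6076
k=1: j=0 S=73.9092 intr=36.0308 cont=36.6094 V=36.6094[hold]; j=1 S=96.7228 intr=13.2172 cont=20.8773 V=20.8773[hold]  S*(1)=-
k=0: j=0 S=84.5500 intr=25.3900 cont=28.7479 V=28.7479[hold]  S*(0)=-

price = 28.7479
boundary = - - 64.6076 56.4766 64.6076 73.9092 64.6076 73.9092 84.5500
tree:
28.7479
36.6094 20.8773
45.3324 27.9342 13.7516
53.4634 36.2053 19.6250 7.7763
60.5711 45.3324 27.1024 12.0440 3.4074
66.7843 53.4634 36.0308 18.0953 5.8616 0.8818
72.2155 60.5711 45.3324 26.1657 9.8750 1.7350 0.0000
76.9633 66.7843 53.4634 36.0308 16.1671 3.4139 0.0000 0.0000
81.1134 72.2155 60.5711 45.3324 25.3900 6.7173 0.0000 0.0000 0.0000
84.7413 76.9633 66.7843 53.4634 36.0308 13.2172 0.0000 0.0000 0.0000 0.0000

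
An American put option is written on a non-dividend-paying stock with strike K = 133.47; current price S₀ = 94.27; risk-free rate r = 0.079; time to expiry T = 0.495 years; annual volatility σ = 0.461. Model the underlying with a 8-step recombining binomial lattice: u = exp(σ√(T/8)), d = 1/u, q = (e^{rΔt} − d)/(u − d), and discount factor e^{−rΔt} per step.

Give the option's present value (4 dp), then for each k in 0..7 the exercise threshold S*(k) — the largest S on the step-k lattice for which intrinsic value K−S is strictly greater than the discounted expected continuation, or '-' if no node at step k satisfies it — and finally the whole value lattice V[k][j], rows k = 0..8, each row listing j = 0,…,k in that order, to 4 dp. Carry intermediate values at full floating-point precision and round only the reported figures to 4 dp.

price = 39.8025
boundary = - 84.0566 74.9498 84.0566 94.2700 84.0566 94.2700 105.7244
tree:
39.8025
49.4134 30.3019
58.5202 39.3752 21.2606
66.6404 49.4134 29.4304 13.0596
73.8808 58.5202 39.2000 19.6632 6.3897
80.3368 66.6404 49.4134 28.4654 10.7950 1.9171
86.0934 73.8808 58.5202 39.2000 17.6951 3.7974 0.0000
91.2262 80.3368 66.6404 49.4134 27.7456 7.5219 0.0000 0.0000
95.8030 86.0934 73.8808 58.5202 39.2000 14.8995 0.0000 0.0000 0.0000

Δt=0.06187  u=1.12151  d=0.89166  q=0.49268  discount=0.99512
step 8 (expiry): payoffs max(K−S,0) = 95.8030 86.0934 73.8808 58.5202 39.2000 14.8995 0.0000 0.0000 0.0000
step 7: (k=7,j=0): S=42.2438, (K−S)⁺=91.2262, hold=90.5754 ⇒ V=91.2262 exercise | (k=7,j=1): S=53.1332, (K−S)⁺=80.3368, hold=79.6860 ⇒ V=80.3368 exercise | (k=7,j=2): S=66.8296, (K−S)⁺=66.6404, hold=65.9896 ⇒ V=66.6404 exercise | (k=7,j=3): S=84.0566, (K−S)⁺=49.4134, hold=48.7625 ⇒ V=49.4134 exercise | (k=7,j=4): S=105.7244, (K−S)⁺=27.7456, hold=27.0948 ⇒ V=27.7456 exercise | (k=7,j=5): S=132.9775, (K−S)⁺=0.4925, hold=7.5219 ⇒ V=7.5219 continue | (k=7,j=6): S=167.2558, (K−S)⁺=0.0000, hold=0.0000 ⇒ V=0.0000 continue | (k=7,j=7): S=210.3703, (K−S)⁺=0.0000, hold=0.0000 ⇒ V=0.0000 continue  boundary S*=105.7244
step 6: (k=6,j=0): S=47.3766, (K−S)⁺=86.0934, hold=85.4425 ⇒ V=86.0934 exercise | (k=6,j=1): S=59.5892, (K−S)⁺=73.8808, hold=73.2300 ⇒ V=73.8808 exercise | (k=6,j=2): S=74.9498, (K−S)⁺=58.5202, hold=57.8694 ⇒ V=58.5202 exercise | (k=6,j=3): S=94.2700, (K−S)⁺=39.2000, hold=38.5492 ⇒ V=39.2000 exercise | (k=6,j=4): S=118.5705, (K−S)⁺=14.8995, hold=17.6951 ⇒ V=17.6951 continue | (k=6,j=5): S=149.1350, (K−S)⁺=0.0000, hold=3.7974 ⇒ V=3.7974 continue | (k=6,j=6): S=187.5784, (K−S)⁺=0.0000, hold=0.0000 ⇒ V=0.0000 continue  boundary S*=94.2700
step 5: (k=5,j=0): S=53.1332, (K−S)⁺=80.3368, hold=79.6860 ⇒ V=80.3368 exercise | (k=5,j=1): S=66.8296, (K−S)⁺=66.6404, hold=65.9896 ⇒ V=66.6404 exercise | (k=5,j=2): S=84.0566, (K−S)⁺=49.4134, hold=48.7625 ⇒ V=49.4134 exercise | (k=5,j=3): S=105.7244, (K−S)⁺=27.7456, hold=28.4654 ⇒ V=28.4654 continue | (k=5,j=4): S=132.9775, (K−S)⁺=0.4925, hold=10.7950 ⇒ V=10.7950 continue | (k=5,j=5): S=167.2558, (K−S)⁺=0.0000, hold=1.9171 ⇒ V=1.9171 continue  boundary S*=84.0566
step 4: (k=4,j=0): S=59.5892, (K−S)⁺=73.8808, hold=73.2300 ⇒ V=73.8808 exercise | (k=4,j=1): S=74.9498, (K−S)⁺=58.5202, hold=57.8694 ⇒ V=58.5202 exercise | (k=4,j=2): S=94.2700, (K−S)⁺=39.2000, hold=38.9021 ⇒ V=39.2000 exercise | (k=4,j=3): S=118.5705, (K−S)⁺=14.8995, hold=19.6632 ⇒ V=19.6632 continue | (k=4,j=4): S=149.1350, (K−S)⁺=0.0000, hold=6.3897 ⇒ V=6.3897 continue  boundary S*=94.2700
step 3: (k=3,j=0): S=66.8296, (K−S)⁺=66.6404, hold=65.9896 ⇒ V=66.6404 exercise | (k=3,j=1): S=84.0566, (K−S)⁺=49.4134, hold=48.7625 ⇒ V=49.4134 exercise | (k=3,j=2): S=105.7244, (K−S)⁺=27.7456, hold=29.4304 ⇒ V=29.4304 continue | (k=3,j=3): S=132.9775, (K−S)⁺=0.4925, hold=13.0596 ⇒ V=13.0596 continue  boundary S*=84.0566
step 2: (k=2,j=0): S=74.9498, (K−S)⁺=58.5202, hold=57.8694 ⇒ V=58.5202 exercise | (k=2,j=1): S=94.2700, (K−S)⁺=39.2000, hold=39.3752 ⇒ V=39.3752 continue | (k=2,j=2): S=118.5705, (K−S)⁺=14.8995, hold=21.2606 ⇒ V=21.2606 continue  boundary S*=74.9498
step 1: (k=1,j=0): S=84.0566, (K−S)⁺=49.4134, hold=48.8484 ⇒ V=49.4134 exercise | (k=1,j=1): S=105.7244, (K−S)⁺=27.7456, hold=30.3019 ⇒ V=30.3019 continue  boundary S*=84.0566
step 0: (k=0,j=0): S=94.2700, (K−S)⁺=39.2000, hold=39.8025 ⇒ V=39.8025 continue  boundary S*=-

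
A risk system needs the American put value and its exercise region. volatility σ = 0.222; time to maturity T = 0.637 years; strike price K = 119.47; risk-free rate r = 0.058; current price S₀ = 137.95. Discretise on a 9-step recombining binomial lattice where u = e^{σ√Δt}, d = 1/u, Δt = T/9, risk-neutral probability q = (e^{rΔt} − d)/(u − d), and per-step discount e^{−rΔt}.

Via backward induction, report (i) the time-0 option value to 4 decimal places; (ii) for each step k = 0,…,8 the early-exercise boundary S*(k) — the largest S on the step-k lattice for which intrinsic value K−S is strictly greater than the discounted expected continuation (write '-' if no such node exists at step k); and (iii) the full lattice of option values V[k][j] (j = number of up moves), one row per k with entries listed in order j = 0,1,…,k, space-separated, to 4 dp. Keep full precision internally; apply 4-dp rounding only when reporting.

params: Δt=0.07078 u=1.06084 d=0.94265 q=0.52004 e^(-rΔt)=0.99590
t_9 payoffs: 38.3977 28.2327 16.7932 3.9195 0.0000 0.0000 0.0000 0.0000 0.0000 0.0000
t_8: node(8,0) S=86.0048 payoff=33.4652 vs cont=32.9758 → 33.4652 [stop]  node(8,1) S=96.7882 payoff=22.6818 vs cont=22.1924 → 22.6818 [stop]  node(8,2) S=108.9236 payoff=10.5464 vs cont=10.0569 → 10.5464 [stop]  node(8,3) S=122.5806 payoff=0.0000 vs cont=1.8735 → 1.8735 [wait]  node(8,4) S=137.9500 payoff=0.0000 vs cont=0.0000 → 0.0000 [wait]  node(8,5) S=155.2464 payoff=0.0000 vs cont=0.0000 → 0.0000 [wait]  node(8,6) S=174.7114 payoff=0.0000 vs cont=0.0000 → 0.0000 [wait]  node(8,7) S=196.6170 payoff=0.0000 vs cont=0.0000 → 0.0000 [wait]  node(8,8) S=221.2692 payoff=0.0000 vs cont=0.0000 → 0.0000 [wait]  ⇒ S*(8)=108.9236
t_7: node(7,0) S=91.2373 payoff=28.2327 vs cont=27.7433 → 28.2327 [stop]  node(7,1) S=102.6768 payoff=16.7932 vs cont=16.3038 → 16.7932 [stop]  node(7,2) S=115.5505 payoff=3.9195 vs cont=6.0114 → 6.0114 [wait]  node(7,3) S=130.0385 payoff=0.0000 vs cont=0.8955 → 0.8955 [wait]  node(7,4) S=146.3429 payoff=0.0000 vs cont=0.0000 → 0.0000 [wait]  node(7,5) S=164.6916 payoff=0.0000 vs cont=0.0000 → 0.0000 [wait]  node(7,6) S=185.3409 payoff=0.0000 vs cont=0.0000 → 0.0000 [wait]  node(7,7) S=208.5792 payoff=0.0000 vs cont=0.0000 → 0.0000 [wait]  ⇒ S*(7)=102.6768
t_6: node(6,0) S=96.7882 payoff=22.6818 vs cont=22.1924 → 22.6818 [stop]  node(6,1) S=108.9236 payoff=10.5464 vs cont=11.1404 → 11.1404 [wait]  node(6,2) S=122.5806 payoff=0.0000 vs cont=3.3372 → 3.3372 [wait]  node(6,3) S=137.9500 payoff=0.0000 vs cont=0.4280 → 0.4280 [wait]  node(6,4) S=155.2464 payoff=0.0000 vs cont=0.0000 → 0.0000 [wait]  node(6,5) S=174.7114 payoff=0.0000 vs cont=0.0000 → 0.0000 [wait]  node(6,6) S=196.6170 payoff=0.0000 vs cont=0.0000 → 0.0000 [wait]  ⇒ S*(6)=96.7882
t_5: node(5,0) S=102.6768 payoff=16.7932 vs cont=16.6114 → 16.7932 [stop]  node(5,1) S=115.5505 payoff=3.9195 vs cont=7.0533 → 7.0533 [wait]  node(5,2) S=130.0385 payoff=0.0000 vs cont=1.8168 → 1.8168 [wait]  node(5,3) S=146.3429 payoff=0.0000 vs cont=0.2046 → 0.2046 [wait]  node(5,4) S=164.6916 payoff=0.0000 vs cont=0.0000 → 0.0000 [wait]  node(5,5) S=185.3409 payoff=0.0000 vs cont=0.0000 → 0.0000 [wait]  ⇒ S*(5)=102.6768
t_4: node(4,0) S=108.9236 payoff=10.5464 vs cont=11.6800 → 11.6800 [wait]  node(4,1) S=122.5806 payoff=0.0000 vs cont=4.3124 → 4.3124 [wait]  node(4,2) S=137.9500 payoff=0.0000 vs cont=0.9744 → 0.9744 [wait]  node(4,3) S=155.2464 payoff=0.0000 vs cont=0.0978 → 0.0978 [wait]  node(4,4) S=174.7114 payoff=0.0000 vs cont=0.0000 → 0.0000 [wait]  ⇒ S*(4)=-
t_3: node(3,0) S=115.5505 payoff=3.9195 vs cont=7.8164 → 7.8164 [wait]  node(3,1) S=130.0385 payoff=0.0000 vs cont=2.5659 → 2.5659 [wait]  node(3,2) S=146.3429 payoff=0.0000 vs cont=0.5164 → 0.5164 [wait]  node(3,3) S=164.6916 payoff=0.0000 vs cont=0.0467 → 0.0467 [wait]  ⇒ S*(3)=-
t_2: node(2,0) S=122.5806 payoff=0.0000 vs cont=5.0651 → 5.0651 [wait]  node(2,1) S=137.9500 payoff=0.0000 vs cont=1.4939 → 1.4939 [wait]  node(2,2) S=155.2464 payoff=0.0000 vs cont=0.2710 → 0.2710 [wait]  ⇒ S*(2)=-
t_1: node(1,0) S=130.0385 payoff=0.0000 vs cont=3.1948 → 3.1948 [wait]  node(1,1) S=146.3429 payoff=0.0000 vs cont=0.8545 → 0.8545 [wait]  ⇒ S*(1)=-
t_0: node(0,0) S=137.9500 payoff=0.0000 vs cont=1.9696 → 1.9696 [wait]  ⇒ S*(0)=-

price = 1.9696
boundary = - - - - - 102.6768 96.7882 102.6768 108.9236
tree:
1.9696
3.1948 0.8545
5.0651 1.4939 0.2710
7.8164 2.5659 0.5164 0.0467
11.6800 4.3124 0.9744 0.0978 0.0000
16.7932 7.0533 1.8168 0.2046 0.0000 0.0000
22.6818 11.1404 3.3372 0.4280 0.0000 0.0000 0.0000
28.2327 16.7932 6.0114 0.8955 0.0000 0.0000 0.0000 0.0000
33.4652 22.6818 10.5464 1.8735 0.0000 0.0000 0.0000 0.0000 0.0000
38.3977 28.2327 16.7932 3.9195 0.0000 0.0000 0.0000 0.0000 0.0000 0.0000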